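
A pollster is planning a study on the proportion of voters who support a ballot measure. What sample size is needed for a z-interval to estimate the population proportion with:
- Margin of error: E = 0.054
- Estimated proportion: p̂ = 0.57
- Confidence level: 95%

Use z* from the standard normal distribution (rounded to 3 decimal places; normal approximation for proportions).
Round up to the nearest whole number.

Using z* for proportion z-interval (normal approximation).

For 95% confidence, z* = 1.96 (from standard normal table)

Sample size formula for proportion z-interval: n = z*²p̂(1-p̂)/E²

n = 1.96² × 0.57 × 0.43 / 0.054²
  = 3.8416 × 0.2451 / 0.002916
  = 322.8999

Round up to the nearest whole number: n = 323

323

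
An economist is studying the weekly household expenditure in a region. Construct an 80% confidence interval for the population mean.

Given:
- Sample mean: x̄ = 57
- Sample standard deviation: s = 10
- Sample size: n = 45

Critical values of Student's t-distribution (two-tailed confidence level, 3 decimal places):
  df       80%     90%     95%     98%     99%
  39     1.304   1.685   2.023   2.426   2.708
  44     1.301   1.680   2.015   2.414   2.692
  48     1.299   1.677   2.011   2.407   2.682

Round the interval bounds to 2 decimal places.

The population standard deviation σ is unknown (only the sample standard deviation s is given), so use a t-interval with df = n - 1 = 45 - 1 = 44.

For 80% confidence with df = 44, t* = 1.301 (from t-table)

Standard error: SE = s/√n = 10/√45 = 1.490712

Margin of error: E = t* × SE = 1.301 × 1.490712 = 1.9394

T-interval: x̄ ± E = 57 ± 1.9394 = (55.0606, 58.9394)

Rounded to 2 decimal places:

(55.06, 58.94)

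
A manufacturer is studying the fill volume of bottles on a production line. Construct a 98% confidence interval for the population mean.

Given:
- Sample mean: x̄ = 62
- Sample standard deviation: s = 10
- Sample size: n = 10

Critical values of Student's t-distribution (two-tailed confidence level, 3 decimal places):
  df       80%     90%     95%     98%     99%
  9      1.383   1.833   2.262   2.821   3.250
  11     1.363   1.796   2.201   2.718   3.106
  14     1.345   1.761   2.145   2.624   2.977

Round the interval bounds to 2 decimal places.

The population standard deviation σ is unknown (only the sample standard deviation s is given), so use a t-interval with df = n - 1 = 10 - 1 = 9.

For 98% confidence with df = 9, t* = 2.821 (from t-table)

Standard error: SE = s/√n = 10/√10 = 3.162278

Margin of error: E = t* × SE = 2.821 × 3.162278 = 8.9208

T-interval: x̄ ± E = 62 ± 8.9208 = (53.0792, 70.9208)

Rounded to 2 decimal places:

(53.08, 70.92)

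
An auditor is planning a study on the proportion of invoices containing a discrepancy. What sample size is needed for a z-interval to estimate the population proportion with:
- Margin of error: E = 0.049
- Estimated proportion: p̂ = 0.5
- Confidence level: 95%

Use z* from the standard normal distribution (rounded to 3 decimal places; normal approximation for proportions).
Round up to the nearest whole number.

Using z* for proportion z-interval (normal approximation).

For 95% confidence, z* = 1.96 (from standard normal table)

Sample size formula for proportion z-interval: n = z*²p̂(1-p̂)/E²

n = 1.96² × 0.5 × 0.5 / 0.049²
  = 3.8416 × 0.25 / 0.002401
  = 400 (exactly)

This is already a whole number, so no rounding up is needed: n = 400

400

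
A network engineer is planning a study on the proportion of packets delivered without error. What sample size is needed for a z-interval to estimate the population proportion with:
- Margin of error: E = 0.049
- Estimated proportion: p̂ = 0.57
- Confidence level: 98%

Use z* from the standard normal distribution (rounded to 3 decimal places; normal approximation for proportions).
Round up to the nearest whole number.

Using z* for proportion z-interval (normal approximation).

For 98% confidence, z* = 2.326 (from standard normal table)

Sample size formula for proportion z-interval: n = z*²p̂(1-p̂)/E²

n = 2.326² × 0.57 × 0.43 / 0.049²
  = 5.410276 × 0.2451 / 0.002401
  = 552.2943

Round up to the nearest whole number: n = 553

553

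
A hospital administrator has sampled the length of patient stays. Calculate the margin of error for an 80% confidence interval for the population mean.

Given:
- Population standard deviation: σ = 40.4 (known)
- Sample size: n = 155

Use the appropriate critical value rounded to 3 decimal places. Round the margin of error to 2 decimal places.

The population standard deviation σ is known, so use the z-interval margin of error formula.

For 80% confidence, z* = 1.282 (from standard normal table)

Margin of error formula for z-interval: E = z* × σ/√n

E = 1.282 × 40.4/√155
  = 1.282 × 3.245006
  = 4.1601

Rounded to 2 decimal places:

4.16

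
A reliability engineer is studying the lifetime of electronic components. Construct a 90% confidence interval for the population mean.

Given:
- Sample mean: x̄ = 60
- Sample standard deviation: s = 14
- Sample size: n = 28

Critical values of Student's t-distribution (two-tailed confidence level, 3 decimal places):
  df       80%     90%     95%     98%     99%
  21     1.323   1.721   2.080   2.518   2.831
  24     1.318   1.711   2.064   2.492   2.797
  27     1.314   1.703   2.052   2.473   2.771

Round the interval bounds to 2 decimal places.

The population standard deviation σ is unknown (only the sample standard deviation s is given), so use a t-interval with df = n - 1 = 28 - 1 = 27.

For 90% confidence with df = 27, t* = 1.703 (from t-table)

Standard error: SE = s/√n = 14/√28 = 2.645751

Margin of error: E = t* × SE = 1.703 × 2.645751 = 4.5057

T-interval: x̄ ± E = 60 ± 4.5057 = (55.4943, 64.5057)

Rounded to 2 decimal places:

(55.49, 64.51)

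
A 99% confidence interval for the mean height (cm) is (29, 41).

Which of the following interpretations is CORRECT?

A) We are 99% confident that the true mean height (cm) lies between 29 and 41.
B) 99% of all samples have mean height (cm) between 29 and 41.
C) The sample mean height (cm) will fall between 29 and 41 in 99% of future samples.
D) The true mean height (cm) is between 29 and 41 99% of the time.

A confidence interval represents our confidence in the procedure, not a probability statement about the parameter.

Key concept: If we repeated this sampling process many times and computed a 99% CI each time, about 99% of those intervals would contain the true population parameter.

For this specific interval (29, 41):
- Midpoint (point estimate): 35
- Margin of error: 6

The correct interpretation is the one stating confidence that the true parameter lies in the interval — option A.

A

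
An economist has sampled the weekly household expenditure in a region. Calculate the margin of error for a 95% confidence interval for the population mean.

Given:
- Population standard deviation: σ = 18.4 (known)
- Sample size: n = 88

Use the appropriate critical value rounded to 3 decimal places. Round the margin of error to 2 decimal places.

The population standard deviation σ is known, so use the z-interval margin of error formula.

For 95% confidence, z* = 1.96 (from standard normal table)

Margin of error formula for z-interval: E = z* × σ/√n

E = 1.96 × 18.4/√88
  = 1.96 × 1.961447
  = 3.8444

Rounded to 2 decimal places:

3.84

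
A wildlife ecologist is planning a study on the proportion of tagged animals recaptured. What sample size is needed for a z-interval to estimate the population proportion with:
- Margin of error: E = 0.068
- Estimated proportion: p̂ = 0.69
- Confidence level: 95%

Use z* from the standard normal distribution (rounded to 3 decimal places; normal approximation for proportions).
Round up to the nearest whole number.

Using z* for proportion z-interval (normal approximation).

For 95% confidence, z* = 1.96 (from standard normal table)

Sample size formula for proportion z-interval: n = z*²p̂(1-p̂)/E²

n = 1.96² × 0.69 × 0.31 / 0.068²
  = 3.8416 × 0.2139 / 0.004624
  = 177.7072

Round up to the nearest whole number: n = 178

178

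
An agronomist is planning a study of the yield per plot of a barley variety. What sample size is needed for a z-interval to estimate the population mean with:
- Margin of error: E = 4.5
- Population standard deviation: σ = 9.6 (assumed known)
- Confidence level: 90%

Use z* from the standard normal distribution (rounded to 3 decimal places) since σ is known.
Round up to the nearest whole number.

Using z* since population σ is known (z-interval formula).

For 90% confidence, z* = 1.645 (from standard normal table)

Sample size formula for z-interval: n = (z*σ/E)²

n = (1.645 × 9.6 / 4.5)²
  = (3.509333)²
  = 12.3154

Round up to the nearest whole number: n = 13

13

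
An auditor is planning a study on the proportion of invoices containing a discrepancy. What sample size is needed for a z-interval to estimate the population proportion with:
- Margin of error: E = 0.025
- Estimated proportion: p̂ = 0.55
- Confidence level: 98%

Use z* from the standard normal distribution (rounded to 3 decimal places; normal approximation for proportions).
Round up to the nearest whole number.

Using z* for proportion z-interval (normal approximation).

For 98% confidence, z* = 2.326 (from standard normal table)

Sample size formula for proportion z-interval: n = z*²p̂(1-p̂)/E²

n = 2.326² × 0.55 × 0.45 / 0.025²
  = 5.410276 × 0.2475 / 0.000625
  = 2142.4693

Round up to the nearest whole number: n = 2143

2143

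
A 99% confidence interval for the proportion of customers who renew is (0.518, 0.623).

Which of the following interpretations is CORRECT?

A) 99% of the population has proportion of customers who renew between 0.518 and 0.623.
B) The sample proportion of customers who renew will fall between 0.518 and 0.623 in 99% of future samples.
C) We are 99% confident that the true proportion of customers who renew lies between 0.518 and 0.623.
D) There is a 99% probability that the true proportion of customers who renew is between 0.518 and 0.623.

A confidence interval represents our confidence in the procedure, not a probability statement about the parameter.

Key concept: If we repeated this sampling process many times and computed a 99% CI each time, about 99% of those intervals would contain the true population parameter.

For this specific interval (0.518, 0.623):
- Midpoint (point estimate): 0.5705
- Margin of error: 0.0525

The correct interpretation is the one stating confidence that the true parameter lies in the interval — option C.

C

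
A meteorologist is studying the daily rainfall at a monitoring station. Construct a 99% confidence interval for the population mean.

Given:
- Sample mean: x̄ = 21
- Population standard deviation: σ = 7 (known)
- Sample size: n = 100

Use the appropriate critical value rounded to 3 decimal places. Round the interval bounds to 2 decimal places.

The population standard deviation σ is known, so use a z-interval (standard normal critical value).

For 99% confidence, z* = 2.576 (from standard normal table)

Standard error: SE = σ/√n = 7/√100 = 0.700000

Margin of error: E = z* × SE = 2.576 × 0.700000 = 1.8032

Z-interval: x̄ ± E = 21 ± 1.8032 = (19.1968, 22.8032)

Rounded to 2 decimal places:

(19.20, 22.80)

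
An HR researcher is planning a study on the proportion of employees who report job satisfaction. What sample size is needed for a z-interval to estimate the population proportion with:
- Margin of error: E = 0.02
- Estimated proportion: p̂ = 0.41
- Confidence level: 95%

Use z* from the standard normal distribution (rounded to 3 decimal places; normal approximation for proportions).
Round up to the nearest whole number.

Using z* for proportion z-interval (normal approximation).

For 95% confidence, z* = 1.96 (from standard normal table)

Sample size formula for proportion z-interval: n = z*²p̂(1-p̂)/E²

n = 1.96² × 0.41 × 0.59 / 0.02²
  = 3.8416 × 0.2419 / 0.0004
  = 2323.2076

Round up to the nearest whole number: n = 2324

2324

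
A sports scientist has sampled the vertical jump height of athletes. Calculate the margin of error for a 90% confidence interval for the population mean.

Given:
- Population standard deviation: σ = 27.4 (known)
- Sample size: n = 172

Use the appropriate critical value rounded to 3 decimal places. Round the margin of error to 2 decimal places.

The population standard deviation σ is known, so use the z-interval margin of error formula.

For 90% confidence, z* = 1.645 (from standard normal table)

Margin of error formula for z-interval: E = z* × σ/√n

E = 1.645 × 27.4/√172
  = 1.645 × 2.089230
  = 3.4368

Rounded to 2 decimal places:

3.44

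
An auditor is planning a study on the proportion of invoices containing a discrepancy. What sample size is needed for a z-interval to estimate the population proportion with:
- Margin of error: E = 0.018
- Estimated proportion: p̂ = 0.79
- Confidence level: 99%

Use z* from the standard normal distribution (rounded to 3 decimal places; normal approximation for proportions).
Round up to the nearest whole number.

Using z* for proportion z-interval (normal approximation).

For 99% confidence, z* = 2.576 (from standard normal table)

Sample size formula for proportion z-interval: n = z*²p̂(1-p̂)/E²

n = 2.576² × 0.79 × 0.21 / 0.018²
  = 6.635776 × 0.1659 / 0.000324
  = 3397.7631

Round up to the nearest whole number: n = 3398

3398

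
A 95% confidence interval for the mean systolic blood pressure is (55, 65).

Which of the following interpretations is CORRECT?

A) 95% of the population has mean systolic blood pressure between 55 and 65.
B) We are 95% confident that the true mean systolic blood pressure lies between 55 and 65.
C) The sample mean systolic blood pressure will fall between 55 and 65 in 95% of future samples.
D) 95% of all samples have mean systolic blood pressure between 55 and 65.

A confidence interval represents our confidence in the procedure, not a probability statement about the parameter.

Key concept: If we repeated this sampling process many times and computed a 95% CI each time, about 95% of those intervals would contain the true population parameter.

For this specific interval (55, 65):
- Midpoint (point estimate): 60
- Margin of error: 5

The correct interpretation is the one stating confidence that the true parameter lies in the interval — option B.

B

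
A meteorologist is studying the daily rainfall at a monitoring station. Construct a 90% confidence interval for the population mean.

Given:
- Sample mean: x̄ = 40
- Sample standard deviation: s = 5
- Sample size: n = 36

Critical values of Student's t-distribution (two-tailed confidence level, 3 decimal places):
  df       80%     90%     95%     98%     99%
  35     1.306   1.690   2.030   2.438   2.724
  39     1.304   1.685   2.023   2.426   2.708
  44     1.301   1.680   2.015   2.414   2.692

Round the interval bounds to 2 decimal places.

The population standard deviation σ is unknown (only the sample standard deviation s is given), so use a t-interval with df = n - 1 = 36 - 1 = 35.

For 90% confidence with df = 35, t* = 1.690 (from t-table)

Standard error: SE = s/√n = 5/√36 = 0.833333

Margin of error: E = t* × SE = 1.690 × 0.833333 = 1.4083

T-interval: x̄ ± E = 40 ± 1.4083 = (38.5917, 41.4083)

Rounded to 2 decimal places:

(38.59, 41.41)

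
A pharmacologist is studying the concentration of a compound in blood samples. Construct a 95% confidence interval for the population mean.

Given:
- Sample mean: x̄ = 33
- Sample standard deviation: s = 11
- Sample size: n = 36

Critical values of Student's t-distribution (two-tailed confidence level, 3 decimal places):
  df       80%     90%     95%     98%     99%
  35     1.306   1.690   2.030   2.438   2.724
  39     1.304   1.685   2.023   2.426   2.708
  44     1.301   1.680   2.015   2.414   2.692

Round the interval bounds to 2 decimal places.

The population standard deviation σ is unknown (only the sample standard deviation s is given), so use a t-interval with df = n - 1 = 36 - 1 = 35.

For 95% confidence with df = 35, t* = 2.030 (from t-table)

Standard error: SE = s/√n = 11/√36 = 1.833333

Margin of error: E = t* × SE = 2.030 × 1.833333 = 3.7217

T-interval: x̄ ± E = 33 ± 3.7217 = (29.2783, 36.7217)

Rounded to 2 decimal places:

(29.28, 36.72)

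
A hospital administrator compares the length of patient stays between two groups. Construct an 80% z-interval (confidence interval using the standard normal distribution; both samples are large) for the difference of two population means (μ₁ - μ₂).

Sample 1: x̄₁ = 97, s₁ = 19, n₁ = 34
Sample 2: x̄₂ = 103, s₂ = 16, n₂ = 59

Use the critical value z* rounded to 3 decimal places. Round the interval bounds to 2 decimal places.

Both samples are large (n₁ = 34 ≥ 30, n₂ = 59 ≥ 30), so a z-interval for the difference of means applies.

Point estimate: x̄₁ - x̄₂ = 97 - 103 = -6

Standard error: SE = √(s₁²/n₁ + s₂²/n₂)
= √(19²/34 + 16²/59)
= √(10.617647 + 4.338983)
= 3.867380

For 80% confidence, z* = 1.282 (from standard normal table)
Margin of error: E = z* × SE = 1.282 × 3.867380 = 4.9580

Z-interval: (x̄₁ - x̄₂) ± E = -6 ± 4.9580 = (-10.9580, -1.0420)

Rounded to 2 decimal places:

(-10.96, -1.04)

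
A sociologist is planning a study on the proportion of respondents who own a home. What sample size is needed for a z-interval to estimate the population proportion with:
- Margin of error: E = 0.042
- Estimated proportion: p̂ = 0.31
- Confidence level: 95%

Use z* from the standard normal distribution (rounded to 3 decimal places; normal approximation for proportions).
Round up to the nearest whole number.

Using z* for proportion z-interval (normal approximation).

For 95% confidence, z* = 1.96 (from standard normal table)

Sample size formula for proportion z-interval: n = z*²p̂(1-p̂)/E²

n = 1.96² × 0.31 × 0.69 / 0.042²
  = 3.8416 × 0.2139 / 0.001764
  = 465.8267

Round up to the nearest whole number: n = 466

466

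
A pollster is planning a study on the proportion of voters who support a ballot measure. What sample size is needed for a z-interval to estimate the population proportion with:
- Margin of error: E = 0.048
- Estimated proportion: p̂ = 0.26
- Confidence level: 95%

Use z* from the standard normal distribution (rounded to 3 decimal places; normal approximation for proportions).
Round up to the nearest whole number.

Using z* for proportion z-interval (normal approximation).

For 95% confidence, z* = 1.96 (from standard normal table)

Sample size formula for proportion z-interval: n = z*²p̂(1-p̂)/E²

n = 1.96² × 0.26 × 0.74 / 0.048²
  = 3.8416 × 0.1924 / 0.002304
  = 320.8003

Round up to the nearest whole number: n = 321

321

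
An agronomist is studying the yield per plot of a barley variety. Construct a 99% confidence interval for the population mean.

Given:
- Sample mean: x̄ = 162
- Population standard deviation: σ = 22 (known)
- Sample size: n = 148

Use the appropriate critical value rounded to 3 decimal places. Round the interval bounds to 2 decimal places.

The population standard deviation σ is known, so use a z-interval (standard normal critical value).

For 99% confidence, z* = 2.576 (from standard normal table)

Standard error: SE = σ/√n = 22/√148 = 1.808389

Margin of error: E = z* × SE = 2.576 × 1.808389 = 4.6584

Z-interval: x̄ ± E = 162 ± 4.6584 = (157.3416, 166.6584)

Rounded to 2 decimal places:

(157.34, 166.66)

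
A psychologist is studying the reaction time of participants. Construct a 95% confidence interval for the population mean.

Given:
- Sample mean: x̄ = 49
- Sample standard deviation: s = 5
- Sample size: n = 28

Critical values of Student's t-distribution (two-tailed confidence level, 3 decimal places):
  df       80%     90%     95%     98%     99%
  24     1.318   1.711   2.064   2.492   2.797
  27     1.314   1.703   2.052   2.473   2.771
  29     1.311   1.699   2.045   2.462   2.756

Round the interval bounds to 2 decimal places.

The population standard deviation σ is unknown (only the sample standard deviation s is given), so use a t-interval with df = n - 1 = 28 - 1 = 27.

For 95% confidence with df = 27, t* = 2.052 (from t-table)

Standard error: SE = s/√n = 5/√28 = 0.944911

Margin of error: E = t* × SE = 2.052 × 0.944911 = 1.9390

T-interval: x̄ ± E = 49 ± 1.9390 = (47.0610, 50.9390)

Rounded to 2 decimal places:

(47.06, 50.94)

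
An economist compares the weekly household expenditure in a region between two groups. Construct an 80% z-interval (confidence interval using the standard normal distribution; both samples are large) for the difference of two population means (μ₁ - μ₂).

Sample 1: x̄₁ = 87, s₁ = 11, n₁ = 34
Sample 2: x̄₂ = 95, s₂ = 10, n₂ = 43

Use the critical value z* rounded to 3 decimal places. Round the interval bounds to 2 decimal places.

Both samples are large (n₁ = 34 ≥ 30, n₂ = 43 ≥ 30), so a z-interval for the difference of means applies.

Point estimate: x̄₁ - x̄₂ = 87 - 95 = -8

Standard error: SE = √(s₁²/n₁ + s₂²/n₂)
= √(11²/34 + 10²/43)
= √(3.558824 + 2.325581)
= 2.425779

For 80% confidence, z* = 1.282 (from standard normal table)
Margin of error: E = z* × SE = 1.282 × 2.425779 = 3.1098

Z-interval: (x̄₁ - x̄₂) ± E = -8 ± 3.1098 = (-11.1098, -4.8902)

Rounded to 2 decimal places:

(-11.11, -4.89)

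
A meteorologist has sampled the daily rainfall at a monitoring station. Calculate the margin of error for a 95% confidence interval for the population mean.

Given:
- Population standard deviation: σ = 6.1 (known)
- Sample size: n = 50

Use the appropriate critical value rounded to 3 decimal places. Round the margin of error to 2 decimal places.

The population standard deviation σ is known, so use the z-interval margin of error formula.

For 95% confidence, z* = 1.96 (from standard normal table)

Margin of error formula for z-interval: E = z* × σ/√n

E = 1.96 × 6.1/√50
  = 1.96 × 0.862670
  = 1.6908

Rounded to 2 decimal places:

1.69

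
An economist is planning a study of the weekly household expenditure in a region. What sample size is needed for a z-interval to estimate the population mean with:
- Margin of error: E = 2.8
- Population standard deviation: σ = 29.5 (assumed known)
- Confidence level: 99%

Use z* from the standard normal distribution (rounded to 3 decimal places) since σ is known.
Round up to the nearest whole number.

Using z* since population σ is known (z-interval formula).

For 99% confidence, z* = 2.576 (from standard normal table)

Sample size formula for z-interval: n = (z*σ/E)²

n = (2.576 × 29.5 / 2.8)²
  = (27.140000)²
  = 736.5796

Round up to the nearest whole number: n = 737

737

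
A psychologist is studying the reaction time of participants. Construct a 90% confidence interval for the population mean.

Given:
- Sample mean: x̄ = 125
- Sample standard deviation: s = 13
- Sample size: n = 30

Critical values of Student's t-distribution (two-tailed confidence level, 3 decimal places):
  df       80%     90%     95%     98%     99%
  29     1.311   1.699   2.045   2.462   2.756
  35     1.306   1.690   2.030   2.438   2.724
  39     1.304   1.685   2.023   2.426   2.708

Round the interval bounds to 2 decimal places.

The population standard deviation σ is unknown (only the sample standard deviation s is given), so use a t-interval with df = n - 1 = 30 - 1 = 29.

For 90% confidence with df = 29, t* = 1.699 (from t-table)

Standard error: SE = s/√n = 13/√30 = 2.373464

Margin of error: E = t* × SE = 1.699 × 2.373464 = 4.0325

T-interval: x̄ ± E = 125 ± 4.0325 = (120.9675, 129.0325)

Rounded to 2 decimal places:

(120.97, 129.03)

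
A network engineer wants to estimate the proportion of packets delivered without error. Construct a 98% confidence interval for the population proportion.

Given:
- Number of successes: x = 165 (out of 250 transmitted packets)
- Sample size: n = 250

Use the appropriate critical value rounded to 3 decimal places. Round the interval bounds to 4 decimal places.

Sample proportion: p̂ = 165/250 = 0.660000

Check conditions for normal approximation:
  np̂ = 165 ≥ 10 ✓
  n(1-p̂) = 85 ≥ 10 ✓

The sample is large enough, so use a z-interval (normal approximation) for the proportion.

For 98% confidence, z* = 2.326 (from standard normal table)

Standard error: SE = √(p̂(1-p̂)/n) = √(0.660000×0.340000/250) = 0.02995997

Margin of error: E = z* × SE = 2.326 × 0.02995997 = 0.069687

Z-interval: p̂ ± E = 0.660000 ± 0.069687 = (0.590313, 0.729687)

Rounded to 4 decimal places:

(0.5903, 0.7297)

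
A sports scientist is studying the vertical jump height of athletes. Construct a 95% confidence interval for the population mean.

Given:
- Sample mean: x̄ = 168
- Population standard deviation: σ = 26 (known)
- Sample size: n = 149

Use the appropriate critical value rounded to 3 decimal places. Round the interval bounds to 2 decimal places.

The population standard deviation σ is known, so use a z-interval (standard normal critical value).

For 95% confidence, z* = 1.96 (from standard normal table)

Standard error: SE = σ/√n = 26/√149 = 2.130003

Margin of error: E = z* × SE = 1.96 × 2.130003 = 4.1748

Z-interval: x̄ ± E = 168 ± 4.1748 = (163.8252, 172.1748)

Rounded to 2 decimal places:

(163.83, 172.17)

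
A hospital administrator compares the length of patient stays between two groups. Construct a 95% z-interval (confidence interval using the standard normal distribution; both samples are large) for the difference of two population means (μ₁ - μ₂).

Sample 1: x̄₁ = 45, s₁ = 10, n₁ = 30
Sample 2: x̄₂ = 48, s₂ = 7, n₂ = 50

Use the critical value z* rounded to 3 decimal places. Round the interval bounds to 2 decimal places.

Both samples are large (n₁ = 30 ≥ 30, n₂ = 50 ≥ 30), so a z-interval for the difference of means applies.

Point estimate: x̄₁ - x̄₂ = 45 - 48 = -3

Standard error: SE = √(s₁²/n₁ + s₂²/n₂)
= √(10²/30 + 7²/50)
= √(3.333333 + 0.980000)
= 2.076857

For 95% confidence, z* = 1.96 (from standard normal table)
Margin of error: E = z* × SE = 1.96 × 2.076857 = 4.0706

Z-interval: (x̄₁ - x̄₂) ± E = -3 ± 4.0706 = (-7.0706, 1.0706)

Rounded to 2 decimal places:

(-7.07, 1.07)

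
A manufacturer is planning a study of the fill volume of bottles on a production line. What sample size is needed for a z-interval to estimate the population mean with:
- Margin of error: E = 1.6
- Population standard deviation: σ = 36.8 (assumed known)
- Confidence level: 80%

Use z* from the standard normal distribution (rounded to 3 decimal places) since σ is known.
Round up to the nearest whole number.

Using z* since population σ is known (z-interval formula).

For 80% confidence, z* = 1.282 (from standard normal table)

Sample size formula for z-interval: n = (z*σ/E)²

n = (1.282 × 36.8 / 1.6)²
  = (29.486000)²
  = 869.4242

Round up to the nearest whole number: n = 870

870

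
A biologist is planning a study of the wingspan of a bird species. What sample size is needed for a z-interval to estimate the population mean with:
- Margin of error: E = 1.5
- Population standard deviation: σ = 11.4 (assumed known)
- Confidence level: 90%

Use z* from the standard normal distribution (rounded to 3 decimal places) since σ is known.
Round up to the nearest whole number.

Using z* since population σ is known (z-interval formula).

For 90% confidence, z* = 1.645 (from standard normal table)

Sample size formula for z-interval: n = (z*σ/E)²

n = (1.645 × 11.4 / 1.5)²
  = (12.502000)²
  = 156.3000

Round up to the nearest whole number: n = 157

157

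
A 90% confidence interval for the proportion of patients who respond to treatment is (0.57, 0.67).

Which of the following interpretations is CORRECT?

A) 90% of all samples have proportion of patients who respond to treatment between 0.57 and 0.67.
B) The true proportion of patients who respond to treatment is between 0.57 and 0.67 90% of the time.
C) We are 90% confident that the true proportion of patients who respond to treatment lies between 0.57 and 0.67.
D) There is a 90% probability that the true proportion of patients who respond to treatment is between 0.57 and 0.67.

A confidence interval represents our confidence in the procedure, not a probability statement about the parameter.

Key concept: If we repeated this sampling process many times and computed a 90% CI each time, about 90% of those intervals would contain the true population parameter.

For this specific interval (0.57, 0.67):
- Midpoint (point estimate): 0.62
- Margin of error: 0.05

The correct interpretation is the one stating confidence that the true parameter lies in the interval — option C.

C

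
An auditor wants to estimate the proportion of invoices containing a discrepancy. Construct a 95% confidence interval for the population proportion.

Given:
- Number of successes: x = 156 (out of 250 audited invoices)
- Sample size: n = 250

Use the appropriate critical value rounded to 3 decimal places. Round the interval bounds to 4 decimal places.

Sample proportion: p̂ = 156/250 = 0.624000

Check conditions for normal approximation:
  np̂ = 156 ≥ 10 ✓
  n(1-p̂) = 94 ≥ 10 ✓

The sample is large enough, so use a z-interval (normal approximation) for the proportion.

For 95% confidence, z* = 1.96 (from standard normal table)

Standard error: SE = √(p̂(1-p̂)/n) = √(0.624000×0.376000/250) = 0.03063488

Margin of error: E = z* × SE = 1.96 × 0.03063488 = 0.060044

Z-interval: p̂ ± E = 0.624000 ± 0.060044 = (0.563956, 0.684044)

Rounded to 4 decimal places:

(0.5640, 0.6840)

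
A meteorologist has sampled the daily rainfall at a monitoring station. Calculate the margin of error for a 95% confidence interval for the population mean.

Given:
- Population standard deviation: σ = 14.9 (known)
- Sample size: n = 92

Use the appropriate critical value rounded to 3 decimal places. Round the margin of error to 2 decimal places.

The population standard deviation σ is known, so use the z-interval margin of error formula.

For 95% confidence, z* = 1.96 (from standard normal table)

Margin of error formula for z-interval: E = z* × σ/√n

E = 1.96 × 14.9/√92
  = 1.96 × 1.553432
  = 3.0447

Rounded to 2 decimal places:

3.04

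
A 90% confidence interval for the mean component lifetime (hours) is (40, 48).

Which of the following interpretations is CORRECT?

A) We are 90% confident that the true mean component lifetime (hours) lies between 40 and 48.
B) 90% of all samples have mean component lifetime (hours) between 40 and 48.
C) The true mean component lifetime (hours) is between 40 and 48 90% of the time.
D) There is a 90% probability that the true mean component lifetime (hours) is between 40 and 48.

A confidence interval represents our confidence in the procedure, not a probability statement about the parameter.

Key concept: If we repeated this sampling process many times and computed a 90% CI each time, about 90% of those intervals would contain the true population parameter.

For this specific interval (40, 48):
- Midpoint (point estimate): 44
- Margin of error: 4

The correct interpretation is the one stating confidence that the true parameter lies in the interval — option A.

A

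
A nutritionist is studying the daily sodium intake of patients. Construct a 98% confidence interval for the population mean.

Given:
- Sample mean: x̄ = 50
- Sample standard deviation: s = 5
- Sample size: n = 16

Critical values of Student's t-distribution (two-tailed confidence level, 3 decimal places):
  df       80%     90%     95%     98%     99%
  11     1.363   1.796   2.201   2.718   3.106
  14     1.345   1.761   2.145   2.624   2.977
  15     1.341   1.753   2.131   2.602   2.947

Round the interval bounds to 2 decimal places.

The population standard deviation σ is unknown (only the sample standard deviation s is given), so use a t-interval with df = n - 1 = 16 - 1 = 15.

For 98% confidence with df = 15, t* = 2.602 (from t-table)

Standard error: SE = s/√n = 5/√16 = 1.250000

Margin of error: E = t* × SE = 2.602 × 1.250000 = 3.2525

T-interval: x̄ ± E = 50 ± 3.2525 = (46.7475, 53.2525)

Rounded to 2 decimal places:

(46.75, 53.25)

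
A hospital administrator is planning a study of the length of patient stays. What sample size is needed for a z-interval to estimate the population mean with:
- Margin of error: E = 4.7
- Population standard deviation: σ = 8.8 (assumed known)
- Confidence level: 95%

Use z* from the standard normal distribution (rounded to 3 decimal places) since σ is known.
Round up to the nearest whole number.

Using z* since population σ is known (z-interval formula).

For 95% confidence, z* = 1.96 (from standard normal table)

Sample size formula for z-interval: n = (z*σ/E)²

n = (1.96 × 8.8 / 4.7)²
  = (3.669787)²
  = 13.4673

Round up to the nearest whole number: n = 14

14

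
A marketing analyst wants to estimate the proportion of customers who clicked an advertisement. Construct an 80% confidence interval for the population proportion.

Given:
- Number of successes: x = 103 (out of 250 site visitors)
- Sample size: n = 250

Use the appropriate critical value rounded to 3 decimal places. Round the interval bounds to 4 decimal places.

Sample proportion: p̂ = 103/250 = 0.412000

Check conditions for normal approximation:
  np̂ = 103 ≥ 10 ✓
  n(1-p̂) = 147 ≥ 10 ✓

The sample is large enough, so use a z-interval (normal approximation) for the proportion.

For 80% confidence, z* = 1.282 (from standard normal table)

Standard error: SE = √(p̂(1-p̂)/n) = √(0.412000×0.588000/250) = 0.03112915

Margin of error: E = z* × SE = 1.282 × 0.03112915 = 0.039908

Z-interval: p̂ ± E = 0.412000 ± 0.039908 = (0.372092, 0.451908)

Rounded to 4 decimal places:

(0.3721, 0.4519)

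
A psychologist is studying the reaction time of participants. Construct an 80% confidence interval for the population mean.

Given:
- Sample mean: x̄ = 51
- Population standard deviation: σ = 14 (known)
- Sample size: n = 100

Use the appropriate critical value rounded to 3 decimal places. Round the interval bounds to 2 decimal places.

The population standard deviation σ is known, so use a z-interval (standard normal critical value).

For 80% confidence, z* = 1.282 (from standard normal table)

Standard error: SE = σ/√n = 14/√100 = 1.400000

Margin of error: E = z* × SE = 1.282 × 1.400000 = 1.7948

Z-interval: x̄ ± E = 51 ± 1.7948 = (49.2052, 52.7948)

Rounded to 2 decimal places:

(49.21, 52.79)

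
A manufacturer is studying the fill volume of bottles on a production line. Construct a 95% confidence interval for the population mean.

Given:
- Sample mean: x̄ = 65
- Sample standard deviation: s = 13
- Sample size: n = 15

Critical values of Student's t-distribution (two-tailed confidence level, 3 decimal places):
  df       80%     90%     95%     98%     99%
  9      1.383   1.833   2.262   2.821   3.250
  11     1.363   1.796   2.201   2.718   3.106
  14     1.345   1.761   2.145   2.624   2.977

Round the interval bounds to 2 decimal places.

The population standard deviation σ is unknown (only the sample standard deviation s is given), so use a t-interval with df = n - 1 = 15 - 1 = 14.

For 95% confidence with df = 14, t* = 2.145 (from t-table)

Standard error: SE = s/√n = 13/√15 = 3.356586

Margin of error: E = t* × SE = 2.145 × 3.356586 = 7.1999

T-interval: x̄ ± E = 65 ± 7.1999 = (57.8001, 72.1999)

Rounded to 2 decimal places:

(57.80, 72.20)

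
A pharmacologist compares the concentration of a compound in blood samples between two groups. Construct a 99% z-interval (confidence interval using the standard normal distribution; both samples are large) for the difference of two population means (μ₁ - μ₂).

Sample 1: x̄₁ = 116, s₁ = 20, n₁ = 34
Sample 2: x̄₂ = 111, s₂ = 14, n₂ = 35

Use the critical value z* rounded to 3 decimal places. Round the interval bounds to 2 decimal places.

Both samples are large (n₁ = 34 ≥ 30, n₂ = 35 ≥ 30), so a z-interval for the difference of means applies.

Point estimate: x̄₁ - x̄₂ = 116 - 111 = 5

Standard error: SE = √(s₁²/n₁ + s₂²/n₂)
= √(20²/34 + 14²/35)
= √(11.764706 + 5.600000)
= 4.167098

For 99% confidence, z* = 2.576 (from standard normal table)
Margin of error: E = z* × SE = 2.576 × 4.167098 = 10.7344

Z-interval: (x̄₁ - x̄₂) ± E = 5 ± 10.7344 = (-5.7344, 15.7344)

Rounded to 2 decimal places:

(-5.73, 15.73)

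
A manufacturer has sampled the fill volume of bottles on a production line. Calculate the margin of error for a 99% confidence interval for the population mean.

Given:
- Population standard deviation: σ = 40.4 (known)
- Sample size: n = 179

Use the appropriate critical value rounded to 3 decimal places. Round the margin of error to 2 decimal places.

The population standard deviation σ is known, so use the z-interval margin of error formula.

For 99% confidence, z* = 2.576 (from standard normal table)

Margin of error formula for z-interval: E = z* × σ/√n

E = 2.576 × 40.4/√179
  = 2.576 × 3.019638
  = 7.7786

Rounded to 2 decimal places:

7.78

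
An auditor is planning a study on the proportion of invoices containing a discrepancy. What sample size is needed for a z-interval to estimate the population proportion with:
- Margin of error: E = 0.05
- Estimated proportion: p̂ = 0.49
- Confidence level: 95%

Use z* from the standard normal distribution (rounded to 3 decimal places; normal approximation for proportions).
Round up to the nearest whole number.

Using z* for proportion z-interval (normal approximation).

For 95% confidence, z* = 1.96 (from standard normal table)

Sample size formula for proportion z-interval: n = z*²p̂(1-p̂)/E²

n = 1.96² × 0.49 × 0.51 / 0.05²
  = 3.8416 × 0.2499 / 0.0025
  = 384.0063

Round up to the nearest whole number: n = 385

385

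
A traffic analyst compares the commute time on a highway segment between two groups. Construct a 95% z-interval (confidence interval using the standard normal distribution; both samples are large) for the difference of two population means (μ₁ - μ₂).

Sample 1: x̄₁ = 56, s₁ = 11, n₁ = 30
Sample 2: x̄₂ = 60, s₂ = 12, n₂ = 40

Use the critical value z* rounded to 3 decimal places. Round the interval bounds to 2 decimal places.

Both samples are large (n₁ = 30 ≥ 30, n₂ = 40 ≥ 30), so a z-interval for the difference of means applies.

Point estimate: x̄₁ - x̄₂ = 56 - 60 = -4

Standard error: SE = √(s₁²/n₁ + s₂²/n₂)
= √(11²/30 + 12²/40)
= √(4.033333 + 3.600000)
= 2.762849

For 95% confidence, z* = 1.96 (from standard normal table)
Margin of error: E = z* × SE = 1.96 × 2.762849 = 5.4152

Z-interval: (x̄₁ - x̄₂) ± E = -4 ± 5.4152 = (-9.4152, 1.4152)

Rounded to 2 decimal places:

(-9.42, 1.42)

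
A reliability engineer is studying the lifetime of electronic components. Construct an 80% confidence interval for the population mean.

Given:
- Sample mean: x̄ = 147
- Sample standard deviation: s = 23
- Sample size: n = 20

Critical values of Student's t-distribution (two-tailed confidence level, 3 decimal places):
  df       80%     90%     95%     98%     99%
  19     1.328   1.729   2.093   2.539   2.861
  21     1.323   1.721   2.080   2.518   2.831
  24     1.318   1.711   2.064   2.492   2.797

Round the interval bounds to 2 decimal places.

The population standard deviation σ is unknown (only the sample standard deviation s is given), so use a t-interval with df = n - 1 = 20 - 1 = 19.

For 80% confidence with df = 19, t* = 1.328 (from t-table)

Standard error: SE = s/√n = 23/√20 = 5.142956

Margin of error: E = t* × SE = 1.328 × 5.142956 = 6.8298

T-interval: x̄ ± E = 147 ± 6.8298 = (140.1702, 153.8298)

Rounded to 2 decimal places:

(140.17, 153.83)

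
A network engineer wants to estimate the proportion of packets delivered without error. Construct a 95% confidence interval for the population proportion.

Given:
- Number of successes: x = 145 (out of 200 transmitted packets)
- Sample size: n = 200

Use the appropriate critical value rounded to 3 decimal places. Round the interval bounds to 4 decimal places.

Sample proportion: p̂ = 145/200 = 0.725000

Check conditions for normal approximation:
  np̂ = 145 ≥ 10 ✓
  n(1-p̂) = 55 ≥ 10 ✓

The sample is large enough, so use a z-interval (normal approximation) for the proportion.

For 95% confidence, z* = 1.96 (from standard normal table)

Standard error: SE = √(p̂(1-p̂)/n) = √(0.725000×0.275000/200) = 0.03157333

Margin of error: E = z* × SE = 1.96 × 0.03157333 = 0.061884

Z-interval: p̂ ± E = 0.725000 ± 0.061884 = (0.663116, 0.786884)

Rounded to 4 decimal places:

(0.6631, 0.7869)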